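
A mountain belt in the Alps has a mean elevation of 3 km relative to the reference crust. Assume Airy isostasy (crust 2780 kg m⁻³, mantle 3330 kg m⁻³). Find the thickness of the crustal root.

By Archimedes' principle applied to the lithosphere: the weight of the topography is balanced by the buoyancy of the root, ρ_c h = (ρ_m − ρ_c) r.
r = h · ρ_c / (ρ_m − ρ_c) = 3 km × 2780 / (3330 − 2780) = 15.2 km.

15.2 km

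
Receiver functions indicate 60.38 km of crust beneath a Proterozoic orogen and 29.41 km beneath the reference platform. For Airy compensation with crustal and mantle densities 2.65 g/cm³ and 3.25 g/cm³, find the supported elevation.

5.72 km

Excess crust Δ = 60.38 km − 29.41 km = 30.97 km, split between elevation h and root r with h + r = Δ.
Airy balance ρ_c h = (ρ_m − ρ_c) r gives r = h ρ_c/(ρ_m − ρ_c), so h (1 + ρ_c/(ρ_m − ρ_c)) = Δ, i.e. h = Δ (ρ_m − ρ_c)/ρ_m.
h = 30.97 km × 0.6/3.25 = 5.72 km.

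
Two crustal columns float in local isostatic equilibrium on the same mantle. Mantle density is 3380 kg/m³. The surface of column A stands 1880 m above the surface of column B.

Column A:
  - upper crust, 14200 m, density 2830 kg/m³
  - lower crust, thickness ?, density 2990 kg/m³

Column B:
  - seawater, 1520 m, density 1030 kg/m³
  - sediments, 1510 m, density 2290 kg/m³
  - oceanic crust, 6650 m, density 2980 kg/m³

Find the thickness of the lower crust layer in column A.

16500 m

Take the compensation level at the base of the deeper column (depth z_c below the surface of column A) and equate Σ ρ_i t_i down to z_c; mantle fills any gap and the z_c terms cancel.
Column A: 14200×2830 + x×2990 + (z_c − 14200 − x)×3380
Column B: 1880×0 + 1520×1030 + 1510×2290 + 6650×2980 + (z_c − 1880 − 9680)×3380
The z_c×3380 term appears on both sides and cancels. Collect the known terms of each column as K = Σ(ρt)_known − 3380 × (depth of known layers): K_A = 40186000 − 3380×14200 = −7810000; K_B = 24840500 − 3380×(1880 + 9680) = −14232300.
Balance: K_A − x×(3380 − 2990) = K_B, so x = (K_A − K_B)/(3380 − 2990) = 6422300/390 = 16500 m.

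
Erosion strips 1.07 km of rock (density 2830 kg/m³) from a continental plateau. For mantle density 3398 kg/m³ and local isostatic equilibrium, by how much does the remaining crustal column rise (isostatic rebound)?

Unloading: uplift u = e ρ_c/ρ_m = 1.07 km × 2830/3398 = 0.891 km.

0.891 km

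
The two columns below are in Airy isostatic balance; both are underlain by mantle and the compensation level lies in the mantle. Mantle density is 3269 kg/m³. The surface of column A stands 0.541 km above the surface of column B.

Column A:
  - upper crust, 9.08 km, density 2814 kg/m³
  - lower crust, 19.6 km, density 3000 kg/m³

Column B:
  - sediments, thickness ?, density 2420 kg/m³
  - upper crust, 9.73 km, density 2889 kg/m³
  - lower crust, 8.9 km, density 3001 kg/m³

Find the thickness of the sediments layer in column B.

Take the compensation level at the base of the deeper column (depth z_c below the surface of column A) and equate Σ ρ_i t_i down to z_c; mantle fills any gap and the z_c terms cancel.
Column A: 9.08×2814 + 19.6×3000 + (z_c − 28.68)×3269
Column B: 0.541×0 + x×2420 + 9.73×2889 + 8.9×3001 + (z_c − 0.541 − 18.63 − x)×3269
The z_c×3269 term appears on both sides and cancels. Collect the known terms of each column as K = Σ(ρt)_known − 3269 × (depth of known layers): K_A = 84351.12 − 3269×28.68 = −9403.8; K_B = 54818.87 − 3269×(0.541 + 18.63) = −7851.129.
Balance: K_A = K_B − x×(3269 − 2420), so x = (K_B − K_A)/(3269 − 2420) = 1552.67/849 = 1.83 km.

1.83 km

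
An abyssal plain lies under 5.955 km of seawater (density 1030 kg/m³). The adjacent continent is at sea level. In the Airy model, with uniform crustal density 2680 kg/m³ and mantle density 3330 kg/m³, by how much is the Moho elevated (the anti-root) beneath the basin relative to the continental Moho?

For local isostatic compensation: replacing crust with seawater at the top is compensated by replacing crust with mantle at the base: d (ρ_c − ρ_w) = a (ρ_m − ρ_c).
a = d (ρ_c − ρ_w)/(ρ_m − ρ_c) = 5.955 km × 1650/650 = 15.1 km.

15.1 km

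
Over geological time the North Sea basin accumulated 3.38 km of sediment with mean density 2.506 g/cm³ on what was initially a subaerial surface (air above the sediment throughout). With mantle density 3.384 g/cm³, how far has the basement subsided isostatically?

2.5 km

Subaerial load: s = t ρ_sed / ρ_m = 3.38 km × 2.506/3.384 = 2.5 km.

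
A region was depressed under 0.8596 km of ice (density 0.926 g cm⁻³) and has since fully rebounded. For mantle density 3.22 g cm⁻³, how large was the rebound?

Removing the load lets mantle flow back in; uplift u satisfies ρ_ice t = ρ_m u.
u = t ρ_ice/ρ_m = 0.8596 km × 0.926/3.22 = 0.247 km.

0.247 km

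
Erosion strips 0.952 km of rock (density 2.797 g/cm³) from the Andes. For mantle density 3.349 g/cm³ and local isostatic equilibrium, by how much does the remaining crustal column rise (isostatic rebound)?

Unloading: uplift u = e ρ_c/ρ_m = 0.952 km × 2.797/3.349 = 0.795 km.

0.795 km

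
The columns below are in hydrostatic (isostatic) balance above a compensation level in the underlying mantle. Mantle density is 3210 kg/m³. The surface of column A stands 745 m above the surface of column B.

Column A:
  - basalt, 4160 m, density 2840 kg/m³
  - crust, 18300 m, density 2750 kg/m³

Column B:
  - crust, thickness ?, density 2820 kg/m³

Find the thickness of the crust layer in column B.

19400 m

Take the compensation level at the base of the deeper column (depth z_c below the surface of column A) and equate Σ ρ_i t_i down to z_c; mantle fills any gap and the z_c terms cancel.
Column A: 4160×2840 + 18300×2750 + (z_c − 22460)×3210
Column B: 745×0 + x×2820 + (z_c − 745 − 0 − x)×3210
The z_c×3210 term appears on both sides and cancels. Collect the known terms of each column as K = Σ(ρt)_known − 3210 × (depth of known layers): K_A = 62139400 − 3210×22460 = −9957200; K_B = 0 − 3210×(745 + 0) = −2391450.
Balance: K_A = K_B − x×(3210 − 2820), so x = (K_B − K_A)/(3210 − 2820) = 7565750/390 = 19400 m.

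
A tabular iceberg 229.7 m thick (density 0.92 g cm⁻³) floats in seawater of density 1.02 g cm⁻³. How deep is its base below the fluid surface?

207 m

Draft d = t ρ_obj/ρ_fluid = 229.7 m × 0.92/1.02 = 207 m.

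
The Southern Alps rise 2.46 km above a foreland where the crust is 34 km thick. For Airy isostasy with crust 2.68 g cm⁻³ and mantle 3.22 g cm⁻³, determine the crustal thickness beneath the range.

48.7 km

Root depth r = h ρ_c / (ρ_m − ρ_c) = 2.46 km × 2.68 / 0.54 = 12.21 km.
Total thickness = T + h + r = 34 km + 2.46 km + 12.21 km = 48.7 km.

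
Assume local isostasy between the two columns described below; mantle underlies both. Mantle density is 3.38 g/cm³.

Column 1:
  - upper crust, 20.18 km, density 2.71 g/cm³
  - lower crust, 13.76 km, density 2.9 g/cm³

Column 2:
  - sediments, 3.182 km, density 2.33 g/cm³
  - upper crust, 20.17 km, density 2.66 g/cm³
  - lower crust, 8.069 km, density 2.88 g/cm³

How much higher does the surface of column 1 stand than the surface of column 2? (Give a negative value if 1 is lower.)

−0.524 km

For any compensation level in the mantle, the mantle terms cancel and isostasy reduces to e = (Σt_1 − Σt_2) − (Σ(ρt)_1 − Σ(ρt)_2) / ρ_m.
Σt_1 = 33.94 km; Σt_2 = 31.421 km; Σ(ρt)_1 = 94.5918; Σ(ρt)_2 = 84.30498 (in km·g/cm³).
e = (33.94 − 31.421) − (94.5918 − 84.30498) / 3.38 = −0.524 km.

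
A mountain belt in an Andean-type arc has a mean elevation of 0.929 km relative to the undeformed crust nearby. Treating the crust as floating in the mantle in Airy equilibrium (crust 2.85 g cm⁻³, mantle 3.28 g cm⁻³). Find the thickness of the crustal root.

Balancing pressure at the compensation depth: the weight of the topography is balanced by the buoyancy of the root, ρ_c h = (ρ_m − ρ_c) r.
r = h · ρ_c / (ρ_m − ρ_c) = 0.929 km × 2.85 / (3.28 − 2.85) = 6.16 km.

6.16 km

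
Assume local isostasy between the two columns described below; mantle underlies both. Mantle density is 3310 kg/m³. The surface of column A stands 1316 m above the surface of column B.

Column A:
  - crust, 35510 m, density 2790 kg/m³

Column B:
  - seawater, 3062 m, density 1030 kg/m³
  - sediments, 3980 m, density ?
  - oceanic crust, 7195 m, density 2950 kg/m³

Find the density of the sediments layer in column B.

Take the compensation level at the base of the deeper column (depth z_c below the surface of column A) and equate Σ ρ_i t_i down to z_c; mantle fills any gap and the z_c terms cancel.
Column A: 35510×2790 + (z_c − 35510)×3310
Column B: 1316×0 + 3062×1030 + 3980×ρ + 7195×2950 + (z_c − 1316 − 14237)×3310
The z_c×3310 term appears on both sides and cancels. Collect the known terms of each column as K = Σ(ρt)_known − 3310 × (depth of known layers): K_A = 99072900 − 3310×35510 = −18465200; K_B = 24379110 − 3310×(1316 + 14237) = −27101320.
Balance: K_A = K_B + 3980×ρ, so ρ = (K_A − K_B)/3980 = 8636120/3980 = 2170 kg/m³.

2170 kg/m³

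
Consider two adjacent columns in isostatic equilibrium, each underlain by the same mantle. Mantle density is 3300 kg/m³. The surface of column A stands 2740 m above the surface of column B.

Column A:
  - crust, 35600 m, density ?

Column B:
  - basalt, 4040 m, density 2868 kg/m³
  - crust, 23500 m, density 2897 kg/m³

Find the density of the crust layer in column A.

2730 kg/m³

Take the compensation level at the base of the deeper column (depth z_c below the surface of column A) and equate Σ ρ_i t_i down to z_c; mantle fills any gap and the z_c terms cancel.
Column A: 35600×ρ + (z_c − 35600)×3300
Column B: 2740×0 + 4040×2868 + 23500×2897 + (z_c − 2740 − 27540)×3300
The z_c×3300 term appears on both sides and cancels. Collect the known terms of each column as K = Σ(ρt)_known − 3300 × (depth of known layers): K_A = 0 − 3300×35600 = −117480000; K_B = 79666220 − 3300×(2740 + 27540) = −20257780.
Balance: K_A + 35600×ρ = K_B, so ρ = (K_B − K_A)/35600 = 97222200/35600 = 2730 kg/m³.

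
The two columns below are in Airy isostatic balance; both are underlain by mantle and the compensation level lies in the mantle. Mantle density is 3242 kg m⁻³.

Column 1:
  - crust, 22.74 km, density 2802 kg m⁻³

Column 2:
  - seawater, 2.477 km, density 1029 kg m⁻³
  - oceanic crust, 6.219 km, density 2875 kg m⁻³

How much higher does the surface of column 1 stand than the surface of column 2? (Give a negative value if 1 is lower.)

For any compensation level in the mantle, the mantle terms cancel and isostasy reduces to e = (Σt_1 − Σt_2) − (Σ(ρt)_1 − Σ(ρt)_2) / ρ_m.
Σt_1 = 22.74 km; Σt_2 = 8.696 km; Σ(ρt)_1 = 63717.48; Σ(ρt)_2 = 20428.458 (in km·kg m⁻³).
e = (22.74 − 8.696) − (63717.48 − 20428.458) / 3242 = 0.691 km.

0.691 km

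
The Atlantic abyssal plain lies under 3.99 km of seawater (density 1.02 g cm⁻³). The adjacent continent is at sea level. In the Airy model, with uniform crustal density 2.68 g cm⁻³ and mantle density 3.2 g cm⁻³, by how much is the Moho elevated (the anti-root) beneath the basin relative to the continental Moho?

For local isostatic compensation: replacing crust with seawater at the top is compensated by replacing crust with mantle at the base: d (ρ_c − ρ_w) = a (ρ_m − ρ_c).
a = d (ρ_c − ρ_w)/(ρ_m − ρ_c) = 3.99 km × 1.66/0.52 = 12.7 km.

12.7 km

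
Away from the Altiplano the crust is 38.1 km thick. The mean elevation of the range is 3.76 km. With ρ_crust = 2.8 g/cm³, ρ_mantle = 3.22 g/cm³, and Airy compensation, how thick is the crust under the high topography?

66.9 km

Root depth r = h ρ_c / (ρ_m − ρ_c) = 3.76 km × 2.8 / 0.42 = 25.07 km.
Total thickness = T + h + r = 38.1 km + 3.76 km + 25.07 km = 66.9 km.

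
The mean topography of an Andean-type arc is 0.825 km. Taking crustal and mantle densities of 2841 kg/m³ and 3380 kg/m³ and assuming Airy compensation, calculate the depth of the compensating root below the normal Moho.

4.35 km

Isostatic balance requires: the weight of the topography is balanced by the buoyancy of the root, ρ_c h = (ρ_m − ρ_c) r.
r = h · ρ_c / (ρ_m − ρ_c) = 0.825 km × 2841 / (3380 − 2841) = 4.35 km.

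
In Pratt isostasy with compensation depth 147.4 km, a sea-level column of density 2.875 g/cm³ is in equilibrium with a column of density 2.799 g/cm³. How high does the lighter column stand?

ρ_ref D = ρ (D + h) → h = D (ρ_ref − ρ)/ρ.
h = 147.4 km × (2.875 − 2.799)/2.799 = 4 km.

4 km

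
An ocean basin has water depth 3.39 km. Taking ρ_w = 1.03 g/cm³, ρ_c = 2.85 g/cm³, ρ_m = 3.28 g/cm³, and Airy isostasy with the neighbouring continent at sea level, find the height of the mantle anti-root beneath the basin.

Isostatic balance requires: replacing crust with seawater at the top is compensated by replacing crust with mantle at the base: d (ρ_c − ρ_w) = a (ρ_m − ρ_c).
a = d (ρ_c − ρ_w)/(ρ_m − ρ_c) = 3.39 km × 1.82/0.43 = 14.3 km.

14.3 km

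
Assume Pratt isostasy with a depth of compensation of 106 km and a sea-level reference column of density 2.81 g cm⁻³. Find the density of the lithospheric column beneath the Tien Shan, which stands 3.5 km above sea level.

Pratt balance: ρ_ref D = ρ (D + h).
ρ = ρ_ref D/(D + h) = 2.81 × 106 km/(106 km + 3.5 km) = 2.72 g cm⁻³.

2.72 g cm⁻³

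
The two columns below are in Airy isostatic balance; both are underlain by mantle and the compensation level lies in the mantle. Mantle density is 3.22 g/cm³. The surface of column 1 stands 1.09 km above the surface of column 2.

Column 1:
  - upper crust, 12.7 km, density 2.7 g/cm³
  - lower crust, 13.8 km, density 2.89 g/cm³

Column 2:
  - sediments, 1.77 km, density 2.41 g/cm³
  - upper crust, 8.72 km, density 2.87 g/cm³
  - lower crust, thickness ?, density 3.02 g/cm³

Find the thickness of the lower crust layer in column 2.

15.8 km

Take the compensation level at the base of the deeper column (depth z_c below the surface of column 1) and equate Σ ρ_i t_i down to z_c; mantle fills any gap and the z_c terms cancel.
Column 1: 12.7×2.7 + 13.8×2.89 + (z_c − 26.5)×3.22
Column 2: 1.09×0 + 1.77×2.41 + 8.72×2.87 + x×3.02 + (z_c − 1.09 − 10.49 − x)×3.22
The z_c×3.22 term appears on both sides and cancels. Collect the known terms of each column as K = Σ(ρt)_known − 3.22 × (depth of known layers): K_1 = 74.172 − 3.22×26.5 = −11.158; K_2 = 29.2921 − 3.22×(1.09 + 10.49) = −7.9955.
Balance: K_1 = K_2 − x×(3.22 − 3.02), so x = (K_2 − K_1)/(3.22 − 3.02) = 3.1625/0.2 = 15.8 km.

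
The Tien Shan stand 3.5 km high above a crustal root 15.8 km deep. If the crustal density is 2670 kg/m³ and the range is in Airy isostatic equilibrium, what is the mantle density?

Airy balance: ρ_c h = (ρ_m − ρ_c) r → ρ_m = ρ_c (1 + h/r).
ρ_m = 2670 × (1 + 3.5 km/15.8 km) = 3260 kg/m³.

3260 kg/m³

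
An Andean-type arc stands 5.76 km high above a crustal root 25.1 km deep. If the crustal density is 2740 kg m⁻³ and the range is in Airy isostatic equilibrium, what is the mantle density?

3370 kg m⁻³

Airy balance: ρ_c h = (ρ_m − ρ_c) r → ρ_m = ρ_c (1 + h/r).
ρ_m = 2740 × (1 + 5.76 km/25.1 km) = 3370 kg m⁻³.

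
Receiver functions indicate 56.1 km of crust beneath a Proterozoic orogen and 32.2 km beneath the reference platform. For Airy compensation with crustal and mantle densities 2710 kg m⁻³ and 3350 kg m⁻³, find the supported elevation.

Excess crust Δ = 56.1 km − 32.2 km = 23.9 km, split between elevation h and root r with h + r = Δ.
Airy balance ρ_c h = (ρ_m − ρ_c) r gives r = h ρ_c/(ρ_m − ρ_c), so h (1 + ρ_c/(ρ_m − ρ_c)) = Δ, i.e. h = Δ (ρ_m − ρ_c)/ρ_m.
h = 23.9 km × 640/3350 = 4.57 km.

4.57 km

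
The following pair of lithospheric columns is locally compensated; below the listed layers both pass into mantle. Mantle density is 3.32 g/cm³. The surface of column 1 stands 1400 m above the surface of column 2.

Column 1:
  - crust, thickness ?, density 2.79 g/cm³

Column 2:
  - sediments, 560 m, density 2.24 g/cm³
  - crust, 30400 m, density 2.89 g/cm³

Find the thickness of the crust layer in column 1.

Take the compensation level at the base of the deeper column (depth z_c below the surface of column 1) and equate Σ ρ_i t_i down to z_c; mantle fills any gap and the z_c terms cancel.
Column 1: x×2.79 + (z_c − 0 − x)×3.32
Column 2: 1400×0 + 560×2.24 + 30400×2.89 + (z_c − 1400 − 30960)×3.32
The z_c×3.32 term appears on both sides and cancels. Collect the known terms of each column as K = Σ(ρt)_known − 3.32 × (depth of known layers): K_1 = 0 − 3.32×0 = 0; K_2 = 89110.4 − 3.32×(1400 + 30960) = −18324.8.
Balance: K_1 − x×(3.32 − 2.79) = K_2, so x = (K_1 − K_2)/(3.32 − 2.79) = 18324.8/0.53 = 34600 m.

34600 m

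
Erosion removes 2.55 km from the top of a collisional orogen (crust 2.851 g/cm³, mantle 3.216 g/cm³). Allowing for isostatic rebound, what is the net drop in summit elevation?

Rebound u = e ρ_c/ρ_m = 2.55 km × 2.851/3.216 = 2.261 km.
Net surface drop = e − u = 2.55 km − 2.261 km = e (ρ_m − ρ_c)/ρ_m = 0.289 km.

0.289 km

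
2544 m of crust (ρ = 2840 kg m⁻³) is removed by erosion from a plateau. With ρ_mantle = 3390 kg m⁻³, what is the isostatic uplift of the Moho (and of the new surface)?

Unloading: uplift u = e ρ_c/ρ_m = 2544 m × 2840/3390 = 2130 m.

2130 m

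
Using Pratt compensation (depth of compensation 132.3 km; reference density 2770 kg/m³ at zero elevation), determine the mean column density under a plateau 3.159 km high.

Pratt balance: ρ_ref D = ρ (D + h).
ρ = ρ_ref D/(D + h) = 2770 × 132.3 km/(132.3 km + 3.159 km) = 2710 kg/m³.

2710 kg/m³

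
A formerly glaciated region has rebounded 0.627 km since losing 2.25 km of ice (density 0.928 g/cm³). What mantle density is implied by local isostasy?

3.33 g/cm³

ρ_m = ρ_ice t / u = 0.928 × 2.25 km/0.627 km = 3.33 g/cm³.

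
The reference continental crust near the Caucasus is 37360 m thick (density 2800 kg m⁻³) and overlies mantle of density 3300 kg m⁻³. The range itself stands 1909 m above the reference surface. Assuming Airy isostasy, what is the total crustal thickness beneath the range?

50000 m

Root depth r = h ρ_c / (ρ_m − ρ_c) = 1909 m × 2800 / 500 = 10690 m.
Total thickness = T + h + r = 37360 m + 1909 m + 10690 m = 50000 m.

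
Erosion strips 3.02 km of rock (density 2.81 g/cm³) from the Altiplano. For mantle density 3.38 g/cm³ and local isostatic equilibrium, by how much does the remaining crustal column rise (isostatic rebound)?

Unloading: uplift u = e ρ_c/ρ_m = 3.02 km × 2.81/3.38 = 2.51 km.

2.51 km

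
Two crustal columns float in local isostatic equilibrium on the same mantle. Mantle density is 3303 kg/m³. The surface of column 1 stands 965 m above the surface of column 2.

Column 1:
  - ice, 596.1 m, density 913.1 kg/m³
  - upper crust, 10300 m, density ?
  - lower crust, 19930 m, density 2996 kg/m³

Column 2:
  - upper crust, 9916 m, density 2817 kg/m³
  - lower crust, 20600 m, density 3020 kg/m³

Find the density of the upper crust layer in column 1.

Take the compensation level at the base of the deeper column (depth z_c below the surface of column 1) and equate Σ ρ_i t_i down to z_c; mantle fills any gap and the z_c terms cancel.
Column 1: 596.1×913.1 + 10300×ρ + 19930×2996 + (z_c − 30826.1)×3303
Column 2: 965×0 + 9916×2817 + 20600×3020 + (z_c − 965 − 30516)×3303
The z_c×3303 term appears on both sides and cancels. Collect the known terms of each column as K = Σ(ρt)_known − 3303 × (depth of known layers): K_1 = 60254578.9 − 3303×30826.1 = −41564029.4; K_2 = 90145372 − 3303×(965 + 30516) = −13836371.
Balance: K_1 + 10300×ρ = K_2, so ρ = (K_2 − K_1)/10300 = 27727700/10300 = 2690 kg/m³.

2690 kg/m³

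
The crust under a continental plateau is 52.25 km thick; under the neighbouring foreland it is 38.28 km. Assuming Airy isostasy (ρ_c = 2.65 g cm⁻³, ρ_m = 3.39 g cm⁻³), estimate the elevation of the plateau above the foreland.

Excess crust Δ = 52.25 km − 38.28 km = 13.97 km, split between elevation h and root r with h + r = Δ.
Airy balance ρ_c h = (ρ_m − ρ_c) r gives r = h ρ_c/(ρ_m − ρ_c), so h (1 + ρ_c/(ρ_m − ρ_c)) = Δ, i.e. h = Δ (ρ_m − ρ_c)/ρ_m.
h = 13.97 km × 0.74/3.39 = 3.05 km.

3.05 km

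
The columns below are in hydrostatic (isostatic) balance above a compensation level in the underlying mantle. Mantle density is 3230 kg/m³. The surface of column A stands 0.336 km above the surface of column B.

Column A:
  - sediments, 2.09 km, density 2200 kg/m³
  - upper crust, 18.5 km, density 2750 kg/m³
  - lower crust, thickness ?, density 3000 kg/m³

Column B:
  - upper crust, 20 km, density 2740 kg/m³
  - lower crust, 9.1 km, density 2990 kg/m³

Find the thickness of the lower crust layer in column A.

Take the compensation level at the base of the deeper column (depth z_c below the surface of column A) and equate Σ ρ_i t_i down to z_c; mantle fills any gap and the z_c terms cancel.
Column A: 2.09×2200 + 18.5×2750 + x×3000 + (z_c − 20.59 − x)×3230
Column B: 0.336×0 + 20×2740 + 9.1×2990 + (z_c − 0.336 − 29.1)×3230
The z_c×3230 term appears on both sides and cancels. Collect the known terms of each column as K = Σ(ρt)_known − 3230 × (depth of known layers): K_A = 55473 − 3230×20.59 = −11032.7; K_B = 82009 − 3230×(0.336 + 29.1) = −13069.28.
Balance: K_A − x×(3230 − 3000) = K_B, so x = (K_A − K_B)/(3230 − 3000) = 2036.58/230 = 8.85 km.

8.85 km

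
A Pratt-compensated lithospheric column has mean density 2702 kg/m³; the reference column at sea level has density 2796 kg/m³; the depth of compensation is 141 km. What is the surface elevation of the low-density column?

ρ_ref D = ρ (D + h) → h = D (ρ_ref − ρ)/ρ.
h = 141 km × (2796 − 2702)/2702 = 4.91 km.

4.91 km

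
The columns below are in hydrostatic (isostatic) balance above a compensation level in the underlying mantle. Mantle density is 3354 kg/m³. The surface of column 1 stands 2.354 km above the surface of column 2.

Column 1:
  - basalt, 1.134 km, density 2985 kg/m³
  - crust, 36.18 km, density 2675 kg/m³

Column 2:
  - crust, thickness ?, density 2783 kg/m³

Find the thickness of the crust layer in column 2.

Take the compensation level at the base of the deeper column (depth z_c below the surface of column 1) and equate Σ ρ_i t_i down to z_c; mantle fills any gap and the z_c terms cancel.
Column 1: 1.134×2985 + 36.18×2675 + (z_c − 37.314)×3354
Column 2: 2.354×0 + x×2783 + (z_c − 2.354 − 0 − x)×3354
The z_c×3354 term appears on both sides and cancels. Collect the known terms of each column as K = Σ(ρt)_known − 3354 × (depth of known layers): K_1 = 100166.49 − 3354×37.314 = −24984.666; K_2 = 0 − 3354×(2.354 + 0) = −7895.316.
Balance: K_1 = K_2 − x×(3354 − 2783), so x = (K_2 − K_1)/(3354 − 2783) = 17089.3/571 = 29.9 km.

29.9 km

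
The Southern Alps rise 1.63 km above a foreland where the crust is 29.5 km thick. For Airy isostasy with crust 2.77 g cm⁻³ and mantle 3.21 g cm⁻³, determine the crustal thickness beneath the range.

41.4 km

Root depth r = h ρ_c / (ρ_m − ρ_c) = 1.63 km × 2.77 / 0.44 = 10.26 km.
Total thickness = T + h + r = 29.5 km + 1.63 km + 10.26 km = 41.4 km.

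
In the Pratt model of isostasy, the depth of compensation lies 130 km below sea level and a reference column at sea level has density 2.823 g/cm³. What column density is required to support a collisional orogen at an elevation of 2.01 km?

2.78 g/cm³

Pratt balance: ρ_ref D = ρ (D + h).
ρ = ρ_ref D/(D + h) = 2.823 × 130 km/(130 km + 2.01 km) = 2.78 g/cm³.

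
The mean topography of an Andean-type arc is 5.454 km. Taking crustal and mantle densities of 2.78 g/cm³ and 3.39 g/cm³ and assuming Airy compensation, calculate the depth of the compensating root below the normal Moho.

24.9 km

Isostatic balance requires: the weight of the topography is balanced by the buoyancy of the root, ρ_c h = (ρ_m − ρ_c) r.
r = h · ρ_c / (ρ_m − ρ_c) = 5.454 km × 2.78 / (3.39 − 2.78) = 24.9 km.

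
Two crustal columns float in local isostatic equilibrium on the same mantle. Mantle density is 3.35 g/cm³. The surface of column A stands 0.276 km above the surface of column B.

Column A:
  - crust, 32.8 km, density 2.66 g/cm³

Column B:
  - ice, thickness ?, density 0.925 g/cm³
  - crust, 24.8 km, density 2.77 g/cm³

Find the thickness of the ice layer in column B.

3.02 km

Take the compensation level at the base of the deeper column (depth z_c below the surface of column A) and equate Σ ρ_i t_i down to z_c; mantle fills any gap and the z_c terms cancel.
Column A: 32.8×2.66 + (z_c − 32.8)×3.35
Column B: 0.276×0 + x×0.925 + 24.8×2.77 + (z_c − 0.276 − 24.8 − x)×3.35
The z_c×3.35 term appears on both sides and cancels. Collect the known terms of each column as K = Σ(ρt)_known − 3.35 × (depth of known layers): K_A = 87.248 − 3.35×32.8 = −22.632; K_B = 68.696 − 3.35×(0.276 + 24.8) = −15.3086.
Balance: K_A = K_B − x×(3.35 − 0.925), so x = (K_B − K_A)/(3.35 − 0.925) = 7.3234/2.425 = 3.02 km.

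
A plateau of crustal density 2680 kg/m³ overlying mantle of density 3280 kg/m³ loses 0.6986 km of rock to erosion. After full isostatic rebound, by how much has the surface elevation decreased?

Rebound u = e ρ_c/ρ_m = 0.6986 km × 2680/3280 = 0.5708 km.
Net surface drop = e − u = 0.6986 km − 0.5708 km = e (ρ_m − ρ_c)/ρ_m = 0.128 km.

0.128 km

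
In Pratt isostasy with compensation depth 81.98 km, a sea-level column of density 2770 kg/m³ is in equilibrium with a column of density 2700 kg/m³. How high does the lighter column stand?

ρ_ref D = ρ (D + h) → h = D (ρ_ref − ρ)/ρ.
h = 81.98 km × (2770 − 2700)/2700 = 2.13 km.

2.13 km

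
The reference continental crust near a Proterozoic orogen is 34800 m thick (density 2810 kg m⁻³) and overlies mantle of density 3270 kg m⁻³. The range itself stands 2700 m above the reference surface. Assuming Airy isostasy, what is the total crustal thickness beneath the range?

54000 m

Root depth r = h ρ_c / (ρ_m − ρ_c) = 2700 m × 2810 / 460 = 16490 m.
Total thickness = T + h + r = 34800 m + 2700 m + 16490 m = 54000 m.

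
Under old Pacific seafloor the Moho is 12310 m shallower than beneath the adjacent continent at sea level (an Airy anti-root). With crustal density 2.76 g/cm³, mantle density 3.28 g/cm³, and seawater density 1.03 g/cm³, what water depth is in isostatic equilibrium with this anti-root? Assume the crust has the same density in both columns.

3700 m

Replacing a thickness d of crust by seawater at the top must be balanced by replacing crust with mantle at the base: d (ρ_c − ρ_w) = a (ρ_m − ρ_c).
d = a (ρ_m − ρ_c)/(ρ_c − ρ_w) = 12310 m × 0.52/1.73 = 3700 m.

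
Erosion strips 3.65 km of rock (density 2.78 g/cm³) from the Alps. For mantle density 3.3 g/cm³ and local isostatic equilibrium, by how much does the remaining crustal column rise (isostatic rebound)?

3.07 km

Unloading: uplift u = e ρ_c/ρ_m = 3.65 km × 2.78/3.3 = 3.07 km.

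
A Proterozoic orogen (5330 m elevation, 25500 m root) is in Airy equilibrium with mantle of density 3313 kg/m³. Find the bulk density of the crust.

2740 kg/m³

ρ_c h = (ρ_m − ρ_c) r → ρ_c (h + r) = ρ_m r → ρ_c = ρ_m r / (h + r).
ρ_c = 3313 × 25500 m / (5330 m + 25500 m) = 2740 kg/m³.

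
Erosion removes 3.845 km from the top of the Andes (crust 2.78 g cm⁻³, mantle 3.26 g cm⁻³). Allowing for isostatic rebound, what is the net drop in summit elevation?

Rebound u = e ρ_c/ρ_m = 3.845 km × 2.78/3.26 = 3.279 km.
Net surface drop = e − u = 3.845 km − 3.279 km = e (ρ_m − ρ_c)/ρ_m = 0.566 km.

0.566 km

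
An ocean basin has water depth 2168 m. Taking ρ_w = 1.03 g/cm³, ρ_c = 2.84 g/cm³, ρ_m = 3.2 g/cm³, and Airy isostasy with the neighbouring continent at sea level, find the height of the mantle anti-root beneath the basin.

Balancing pressure at the compensation depth: replacing crust with seawater at the top is compensated by replacing crust with mantle at the base: d (ρ_c − ρ_w) = a (ρ_m − ρ_c).
a = d (ρ_c − ρ_w)/(ρ_m − ρ_c) = 2168 m × 1.81/0.36 = 10900 m.

10900 m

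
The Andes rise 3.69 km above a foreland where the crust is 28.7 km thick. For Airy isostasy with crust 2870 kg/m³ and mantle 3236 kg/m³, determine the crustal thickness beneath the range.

61.3 km

Root depth r = h ρ_c / (ρ_m − ρ_c) = 3.69 km × 2870 / 366 = 28.94 km.
Total thickness = T + h + r = 28.7 km + 3.69 km + 28.94 km = 61.3 km.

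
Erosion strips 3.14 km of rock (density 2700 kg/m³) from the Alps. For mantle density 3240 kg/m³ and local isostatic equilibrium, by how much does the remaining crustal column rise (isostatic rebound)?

2.62 km

Unloading: uplift u = e ρ_c/ρ_m = 3.14 km × 2700/3240 = 2.62 km.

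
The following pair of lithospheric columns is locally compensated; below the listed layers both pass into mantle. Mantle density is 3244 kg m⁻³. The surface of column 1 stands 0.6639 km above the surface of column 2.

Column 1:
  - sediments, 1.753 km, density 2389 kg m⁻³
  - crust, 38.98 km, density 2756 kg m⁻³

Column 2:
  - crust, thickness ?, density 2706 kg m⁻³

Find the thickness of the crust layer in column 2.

Take the compensation level at the base of the deeper column (depth z_c below the surface of column 1) and equate Σ ρ_i t_i down to z_c; mantle fills any gap and the z_c terms cancel.
Column 1: 1.753×2389 + 38.98×2756 + (z_c − 40.733)×3244
Column 2: 0.6639×0 + x×2706 + (z_c − 0.6639 − 0 − x)×3244
The z_c×3244 term appears on both sides and cancels. Collect the known terms of each column as K = Σ(ρt)_known − 3244 × (depth of known layers): K_1 = 111616.797 − 3244×40.733 = −20521.055; K_2 = 0 − 3244×(0.6639 + 0) = −2153.6916.
Balance: K_1 = K_2 − x×(3244 − 2706), so x = (K_2 − K_1)/(3244 − 2706) = 18367.4/538 = 34.1 km.

34.1 km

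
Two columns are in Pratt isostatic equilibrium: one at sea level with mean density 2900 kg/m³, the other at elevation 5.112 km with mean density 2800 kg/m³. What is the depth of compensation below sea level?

143 km

ρ_ref D = ρ (D + h) → D (ρ_ref − ρ) = ρ h.
D = ρ h/(ρ_ref − ρ) = 2800 × 5.112 km/(2900 − 2800) = 143 km.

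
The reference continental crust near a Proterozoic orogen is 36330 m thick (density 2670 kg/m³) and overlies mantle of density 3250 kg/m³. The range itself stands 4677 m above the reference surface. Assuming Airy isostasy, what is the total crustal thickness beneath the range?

62500 m

Root depth r = h ρ_c / (ρ_m − ρ_c) = 4677 m × 2670 / 580 = 21530 m.
Total thickness = T + h + r = 36330 m + 4677 m + 21530 m = 62500 m.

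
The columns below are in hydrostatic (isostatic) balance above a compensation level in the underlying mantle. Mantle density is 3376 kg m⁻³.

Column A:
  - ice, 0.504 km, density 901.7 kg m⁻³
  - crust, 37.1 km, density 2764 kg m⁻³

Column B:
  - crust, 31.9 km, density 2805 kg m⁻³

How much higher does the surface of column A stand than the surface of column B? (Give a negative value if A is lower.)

For any compensation level in the mantle, the mantle terms cancel and isostasy reduces to e = (Σt_A − Σt_B) − (Σ(ρt)_A − Σ(ρt)_B) / ρ_m.
Σt_A = 37.604 km; Σt_B = 31.9 km; Σ(ρt)_A = 102998.857; Σ(ρt)_B = 89479.5 (in km·kg m⁻³).
e = (37.604 − 31.9) − (102998.857 − 89479.5) / 3376 = 1.7 km.

1.7 km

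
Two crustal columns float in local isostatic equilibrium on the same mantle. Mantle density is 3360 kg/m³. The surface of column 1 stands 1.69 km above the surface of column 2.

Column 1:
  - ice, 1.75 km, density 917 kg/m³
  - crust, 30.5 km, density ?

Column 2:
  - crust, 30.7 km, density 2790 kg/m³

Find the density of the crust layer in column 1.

Take the compensation level at the base of the deeper column (depth z_c below the surface of column 1) and equate Σ ρ_i t_i down to z_c; mantle fills any gap and the z_c terms cancel.
Column 1: 1.75×917 + 30.5×ρ + (z_c − 32.25)×3360
Column 2: 1.69×0 + 30.7×2790 + (z_c − 1.69 − 30.7)×3360
The z_c×3360 term appears on both sides and cancels. Collect the known terms of each column as K = Σ(ρt)_known − 3360 × (depth of known layers): K_1 = 1604.75 − 3360×32.25 = −106755.25; K_2 = 85653 − 3360×(1.69 + 30.7) = −23177.4.
Balance: K_1 + 30.5×ρ = K_2, so ρ = (K_2 − K_1)/30.5 = 83577.9/30.5 = 2740 kg/m³.

2740 kg/m³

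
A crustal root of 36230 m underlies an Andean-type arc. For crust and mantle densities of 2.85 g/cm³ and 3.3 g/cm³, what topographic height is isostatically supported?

Balancing pressure at the compensation depth: ρ_c h = (ρ_m − ρ_c) r.
h = r (ρ_m − ρ_c) / ρ_c = 36230 m × (3.3 − 2.85) / 2.85 = 5720 m.

5720 m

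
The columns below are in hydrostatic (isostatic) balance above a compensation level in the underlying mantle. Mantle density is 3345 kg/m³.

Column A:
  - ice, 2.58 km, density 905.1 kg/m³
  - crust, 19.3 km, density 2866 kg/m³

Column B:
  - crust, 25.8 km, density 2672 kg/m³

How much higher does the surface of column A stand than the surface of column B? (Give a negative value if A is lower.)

For any compensation level in the mantle, the mantle terms cancel and isostasy reduces to e = (Σt_A − Σt_B) − (Σ(ρt)_A − Σ(ρt)_B) / ρ_m.
Σt_A = 21.88 km; Σt_B = 25.8 km; Σ(ρt)_A = 57648.958; Σ(ρt)_B = 68937.6 (in km·kg/m³).
e = (21.88 − 25.8) − (57648.958 − 68937.6) / 3345 = −0.545 km.

−0.545 km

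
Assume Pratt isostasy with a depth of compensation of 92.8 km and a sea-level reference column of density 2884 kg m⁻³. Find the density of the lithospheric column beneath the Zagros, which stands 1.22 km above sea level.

2850 kg m⁻³

Pratt balance: ρ_ref D = ρ (D + h).
ρ = ρ_ref D/(D + h) = 2884 × 92.8 km/(92.8 km + 1.22 km) = 2850 kg m⁻³.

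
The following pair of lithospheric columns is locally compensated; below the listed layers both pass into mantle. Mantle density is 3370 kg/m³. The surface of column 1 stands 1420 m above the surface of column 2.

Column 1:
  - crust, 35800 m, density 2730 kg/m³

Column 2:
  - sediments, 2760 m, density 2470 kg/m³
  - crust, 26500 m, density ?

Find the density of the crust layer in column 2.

Take the compensation level at the base of the deeper column (depth z_c below the surface of column 1) and equate Σ ρ_i t_i down to z_c; mantle fills any gap and the z_c terms cancel.
Column 1: 35800×2730 + (z_c − 35800)×3370
Column 2: 1420×0 + 2760×2470 + 26500×ρ + (z_c − 1420 − 29260)×3370
The z_c×3370 term appears on both sides and cancels. Collect the known terms of each column as K = Σ(ρt)_known − 3370 × (depth of known layers): K_1 = 97734000 − 3370×35800 = −22912000; K_2 = 6817200 − 3370×(1420 + 29260) = −96574400.
Balance: K_1 = K_2 + 26500×ρ, so ρ = (K_1 − K_2)/26500 = 73662400/26500 = 2780 kg/m³.

2780 kg/m³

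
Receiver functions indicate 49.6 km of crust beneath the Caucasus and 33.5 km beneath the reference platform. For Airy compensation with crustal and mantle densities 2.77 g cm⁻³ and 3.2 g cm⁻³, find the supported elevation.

Excess crust Δ = 49.6 km − 33.5 km = 16.1 km, split between elevation h and root r with h + r = Δ.
Airy balance ρ_c h = (ρ_m − ρ_c) r gives r = h ρ_c/(ρ_m − ρ_c), so h (1 + ρ_c/(ρ_m − ρ_c)) = Δ, i.e. h = Δ (ρ_m − ρ_c)/ρ_m.
h = 16.1 km × 0.43/3.2 = 2.16 km.

2.16 km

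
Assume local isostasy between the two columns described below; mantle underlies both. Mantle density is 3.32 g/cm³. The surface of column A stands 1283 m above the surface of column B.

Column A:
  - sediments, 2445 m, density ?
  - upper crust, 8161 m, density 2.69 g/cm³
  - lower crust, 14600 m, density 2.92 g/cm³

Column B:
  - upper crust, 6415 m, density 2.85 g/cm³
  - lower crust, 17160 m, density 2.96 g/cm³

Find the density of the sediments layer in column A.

Take the compensation level at the base of the deeper column (depth z_c below the surface of column A) and equate Σ ρ_i t_i down to z_c; mantle fills any gap and the z_c terms cancel.
Column A: 2445×ρ + 8161×2.69 + 14600×2.92 + (z_c − 25206)×3.32
Column B: 1283×0 + 6415×2.85 + 17160×2.96 + (z_c − 1283 − 23575)×3.32
The z_c×3.32 term appears on both sides and cancels. Collect the known terms of each column as K = Σ(ρt)_known − 3.32 × (depth of known layers): K_A = 64585.09 − 3.32×25206 = −19098.83; K_B = 69076.35 − 3.32×(1283 + 23575) = −13452.21.
Balance: K_A + 2445×ρ = K_B, so ρ = (K_B − K_A)/2445 = 5646.62/2445 = 2.31 g/cm³.

2.31 g/cm³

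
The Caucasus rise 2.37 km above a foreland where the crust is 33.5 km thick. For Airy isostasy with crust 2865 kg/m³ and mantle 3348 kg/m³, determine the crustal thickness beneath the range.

49.9 km

Root depth r = h ρ_c / (ρ_m − ρ_c) = 2.37 km × 2865 / 483 = 14.06 km.
Total thickness = T + h + r = 33.5 km + 2.37 km + 14.06 km = 49.9 km.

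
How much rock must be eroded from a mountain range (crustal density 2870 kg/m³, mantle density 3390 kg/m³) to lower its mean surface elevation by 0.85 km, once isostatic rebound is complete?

Net drop Δ = e − u = e − e ρ_c/ρ_m = e (ρ_m − ρ_c)/ρ_m.
e = Δ ρ_m/(ρ_m − ρ_c) = 0.85 km × 3390/520 = 5.54 km.

5.54 km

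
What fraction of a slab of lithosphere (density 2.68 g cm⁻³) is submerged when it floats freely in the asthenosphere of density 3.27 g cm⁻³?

82%

Submerged fraction = ρ_obj/ρ_fluid = 2.68/3.27 = 82%.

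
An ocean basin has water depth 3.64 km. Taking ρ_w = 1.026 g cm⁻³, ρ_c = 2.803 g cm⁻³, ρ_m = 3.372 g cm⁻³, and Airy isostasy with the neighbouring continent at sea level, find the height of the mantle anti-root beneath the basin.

11.4 km

For local isostatic compensation: replacing crust with seawater at the top is compensated by replacing crust with mantle at the base: d (ρ_c − ρ_w) = a (ρ_m − ρ_c).
a = d (ρ_c − ρ_w)/(ρ_m − ρ_c) = 3.64 km × 1.777/0.569 = 11.4 km.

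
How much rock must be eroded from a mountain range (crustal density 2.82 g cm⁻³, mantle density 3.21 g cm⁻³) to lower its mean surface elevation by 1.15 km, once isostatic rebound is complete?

9.47 km

Net drop Δ = e − u = e − e ρ_c/ρ_m = e (ρ_m − ρ_c)/ρ_m.
e = Δ ρ_m/(ρ_m − ρ_c) = 1.15 km × 3.21/0.39 = 9.47 km.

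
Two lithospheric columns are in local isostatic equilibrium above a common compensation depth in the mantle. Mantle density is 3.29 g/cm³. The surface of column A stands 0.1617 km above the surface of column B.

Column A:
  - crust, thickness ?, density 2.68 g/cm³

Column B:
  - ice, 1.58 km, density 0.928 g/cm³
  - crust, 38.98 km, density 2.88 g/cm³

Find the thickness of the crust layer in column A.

33.2 km

Take the compensation level at the base of the deeper column (depth z_c below the surface of column A) and equate Σ ρ_i t_i down to z_c; mantle fills any gap and the z_c terms cancel.
Column A: x×2.68 + (z_c − 0 − x)×3.29
Column B: 0.1617×0 + 1.58×0.928 + 38.98×2.88 + (z_c − 0.1617 − 40.56)×3.29
The z_c×3.29 term appears on both sides and cancels. Collect the known terms of each column as K = Σ(ρt)_known − 3.29 × (depth of known layers): K_A = 0 − 3.29×0 = 0; K_B = 113.72864 − 3.29×(0.1617 + 40.56) = −20.245753.
Balance: K_A − x×(3.29 − 2.68) = K_B, so x = (K_A − K_B)/(3.29 − 2.68) = 20.2458/0.61 = 33.2 km.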